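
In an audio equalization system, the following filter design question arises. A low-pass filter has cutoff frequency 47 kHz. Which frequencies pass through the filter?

A low-pass filter passes all frequencies below the cutoff frequency 47 kHz and attenuates higher frequencies.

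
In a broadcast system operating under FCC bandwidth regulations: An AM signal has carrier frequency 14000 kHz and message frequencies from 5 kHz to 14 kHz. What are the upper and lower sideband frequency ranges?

Upper sideband (USB) = fc + [fm_low, fm_high] = 14000 + [5, 14] = [14005, 14014] kHz
Lower sideband (LSB) = fc - [fm_high, fm_low] = 14000 - [14, 5] = [13986, 13995] kHz
Total occupied spectrum: 13986 kHz to 14014 kHz (plus carrier at 14000 kHz)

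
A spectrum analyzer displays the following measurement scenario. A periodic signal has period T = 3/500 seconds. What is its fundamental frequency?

The fundamental frequency is the reciprocal of the period.
f = 1/T = 1/(3/500) = 500/3 Hz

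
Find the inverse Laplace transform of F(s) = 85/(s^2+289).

Standard pair: w/(s^2+w^2) <-> sin(wt)*u(t)
Recognize w^2 = 289, so w = 17; numerator 85 = 5*17.
f(t) = 5*sin(17t)*u(t)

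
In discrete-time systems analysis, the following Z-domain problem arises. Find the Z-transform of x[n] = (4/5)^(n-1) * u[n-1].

Time-shifting property: if X(z) = Z{x[n]}, then Z{x[n-d]} = z^(-d) * X(z)
X(z) = z/(z - 4/5) for x[n] = (4/5)^n * u[n]
Z{x[n-1]} = z^(-1) * z/(z - 4/5) = 1/(z - 4/5)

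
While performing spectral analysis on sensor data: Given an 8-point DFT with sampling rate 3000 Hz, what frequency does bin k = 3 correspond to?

The frequency of DFT bin k is: f_k = k * f_s / N
f_3 = 3 * 3000 / 8 = 1125 Hz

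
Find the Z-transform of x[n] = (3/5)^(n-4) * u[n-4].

Time-shifting property: if X(z) = Z{x[n]}, then Z{x[n-d]} = z^(-d) * X(z)
X(z) = z/(z - 3/5) for x[n] = (3/5)^n * u[n]
Z{x[n-4]} = z^(-4) * z/(z - 3/5) = z^(-3)/(z - 3/5)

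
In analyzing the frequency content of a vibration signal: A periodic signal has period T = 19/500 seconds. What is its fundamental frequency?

The fundamental frequency is the reciprocal of the period.
f = 1/T = 1/(19/500) = 500/19 Hz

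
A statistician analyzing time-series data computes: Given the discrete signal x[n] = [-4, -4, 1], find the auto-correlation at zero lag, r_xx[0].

The auto-correlation at zero lag r_xx[0] equals the signal energy.
r_xx[0] = sum of x[n]^2 = (-4)^2 + (-4)^2 + 1^2
= 16 + 16 + 1 = 33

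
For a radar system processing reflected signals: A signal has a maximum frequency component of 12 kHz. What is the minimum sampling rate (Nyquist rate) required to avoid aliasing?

By the Nyquist-Shannon sampling theorem,
the minimum sampling rate (Nyquist rate) must be at least 2 * f_max.
Nyquist rate = 2 * 12 kHz = 24 kHz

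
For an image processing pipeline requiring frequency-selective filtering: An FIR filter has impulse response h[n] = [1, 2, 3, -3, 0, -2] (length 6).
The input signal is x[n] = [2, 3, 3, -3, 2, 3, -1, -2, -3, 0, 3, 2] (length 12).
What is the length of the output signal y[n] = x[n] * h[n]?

For linear convolution, the output length is:
len(y) = len(x) + len(h) - 1 = 12 + 6 - 1 = 17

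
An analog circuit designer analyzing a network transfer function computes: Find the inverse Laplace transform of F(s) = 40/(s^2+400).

Standard pair: w/(s^2+w^2) <-> sin(wt)*u(t)
Recognize w^2 = 400, so w = 20; numerator 40 = 2*20.
f(t) = 2*sin(20t)*u(t)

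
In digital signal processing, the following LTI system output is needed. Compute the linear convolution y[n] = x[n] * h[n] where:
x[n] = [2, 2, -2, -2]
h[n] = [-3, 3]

y[n] = sum_k x[k]*h[n-k]. Output length = len(x) + len(h) - 1 = 4 + 2 - 1 = 5.
y[0] = 2*-3 = -6
y[1] = 2*-3 + 2*3 = 0
y[2] = -2*-3 + 2*3 = 12
y[3] = -2*-3 + -2*3 = 0
y[4] = -2*3 = -6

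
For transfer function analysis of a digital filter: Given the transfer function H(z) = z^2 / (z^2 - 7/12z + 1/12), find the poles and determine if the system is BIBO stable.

Poles are roots of the denominator: z^2 - 7/12z + 1/12 = 0.
Quadratic formula: z = [-(-7/12) +/- sqrt((-7/12)^2 - 4*(1/12))] / 2
Discriminant = 49/144 - 1/3 = 1/144; sqrt = 1/12.
z = (7/12 +/- 1/12) / 2 => z = 1/3 or z = 1/4.
|p1| = 1/3, |p2| = 1/4.
For BIBO stability, all poles must lie inside the unit circle (|p| < 1).
System is STABLE since both |p| < 1.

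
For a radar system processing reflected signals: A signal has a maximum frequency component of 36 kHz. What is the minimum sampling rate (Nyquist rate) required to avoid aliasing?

By the Nyquist-Shannon sampling theorem,
the minimum sampling rate (Nyquist rate) must be at least 2 * f_max.
Nyquist rate = 2 * 36 kHz = 72 kHz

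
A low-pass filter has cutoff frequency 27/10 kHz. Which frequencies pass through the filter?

A low-pass filter passes all frequencies below the cutoff frequency 27/10 kHz and attenuates higher frequencies.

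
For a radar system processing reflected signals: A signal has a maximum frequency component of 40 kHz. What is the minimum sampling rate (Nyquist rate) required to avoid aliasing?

By the Nyquist-Shannon sampling theorem,
the minimum sampling rate (Nyquist rate) must be at least 2 * f_max.
Nyquist rate = 2 * 40 kHz = 80 kHz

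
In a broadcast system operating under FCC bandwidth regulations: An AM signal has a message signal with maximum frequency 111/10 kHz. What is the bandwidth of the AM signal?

In AM (double-sideband), the bandwidth is twice the message frequency.
BW = 2 * f_m = 2 * 111/10 kHz = 111/5 kHz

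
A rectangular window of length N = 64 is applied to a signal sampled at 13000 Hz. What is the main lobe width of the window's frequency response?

For a rectangular window of length N,
the main lobe width in frequency is 2*f_s/N.
= 2*13000/64 = 1625/4 Hz
This determines the minimum frequency separation for resolving two sinusoids.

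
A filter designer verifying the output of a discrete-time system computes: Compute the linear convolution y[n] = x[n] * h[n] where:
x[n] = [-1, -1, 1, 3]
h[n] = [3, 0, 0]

y[n] = sum_k x[k]*h[n-k]. Output length = len(x) + len(h) - 1 = 4 + 3 - 1 = 6.
y[0] = -1*3 = -3
y[1] = -1*3 + -1*0 = -3
y[2] = 1*3 + -1*0 + -1*0 = 3
y[3] = 3*3 + 1*0 + -1*0 = 9
y[4] = 3*0 + 1*0 = 0
y[5] = 3*0 = 0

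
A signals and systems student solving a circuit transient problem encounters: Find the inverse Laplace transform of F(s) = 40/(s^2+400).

Standard pair: w/(s^2+w^2) <-> sin(wt)*u(t)
Recognize w^2 = 400, so w = 20; numerator 40 = 2*20.
f(t) = 2*sin(20t)*u(t)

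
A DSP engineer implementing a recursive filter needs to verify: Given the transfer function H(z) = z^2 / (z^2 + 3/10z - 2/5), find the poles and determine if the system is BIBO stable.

Poles are roots of the denominator: z^2 + 3/10z - 2/5 = 0.
Quadratic formula: z = [-(3/10) +/- sqrt((3/10)^2 - 4*(-2/5))] / 2
Discriminant = 9/100 + 8/5 = 169/100; sqrt = 13/10.
z = (-3/10 +/- 13/10) / 2 => z = 1/2 or z = -4/5.
|p1| = 1/2, |p2| = 4/5.
For BIBO stability, all poles must lie inside the unit circle (|p| < 1).
System is STABLE since both |p| < 1.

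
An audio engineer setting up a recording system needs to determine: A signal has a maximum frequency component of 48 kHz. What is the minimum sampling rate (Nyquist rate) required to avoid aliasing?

By the Nyquist-Shannon sampling theorem,
the minimum sampling rate (Nyquist rate) must be at least 2 * f_max.
Nyquist rate = 2 * 48 kHz = 96 kHz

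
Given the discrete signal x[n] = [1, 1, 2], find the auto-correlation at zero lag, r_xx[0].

The auto-correlation at zero lag r_xx[0] equals the signal energy.
r_xx[0] = sum of x[n]^2 = 1^2 + 1^2 + 2^2
= 1 + 1 + 4 = 6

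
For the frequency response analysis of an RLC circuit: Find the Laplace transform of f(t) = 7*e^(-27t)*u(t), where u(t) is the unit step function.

Standard Laplace transform pair:
e^(-at)*u(t) <-> 1/(s+a)
With a = 27: L{7*e^(-27t)*u(t)} = 7/(s+27), ROC: Re(s) > -27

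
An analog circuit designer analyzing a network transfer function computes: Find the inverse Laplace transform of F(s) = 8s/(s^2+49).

Standard pair: s/(s^2+w^2) <-> cos(wt)*u(t)
With k=8, w=7: f(t) = 8*cos(7t)*u(t)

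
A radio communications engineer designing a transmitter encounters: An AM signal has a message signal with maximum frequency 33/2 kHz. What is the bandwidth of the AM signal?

In AM (double-sideband), the bandwidth is twice the message frequency.
BW = 2 * f_m = 2 * 33/2 kHz = 33 kHz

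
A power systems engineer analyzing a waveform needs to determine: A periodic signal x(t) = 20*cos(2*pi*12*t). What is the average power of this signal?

Average power of A*cos(wt) is A^2/2.
P = 20^2 / 2 = 400/2 = 200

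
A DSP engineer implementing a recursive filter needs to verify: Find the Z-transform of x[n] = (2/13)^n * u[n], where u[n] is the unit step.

The Z-transform of a^n * u[n] is z/(z-a) for |z| > |a|.
Here a = 2/13, so X(z) = z/(z - (2/13)) = 13z/(13z - 2)
ROC: |z| > 2/13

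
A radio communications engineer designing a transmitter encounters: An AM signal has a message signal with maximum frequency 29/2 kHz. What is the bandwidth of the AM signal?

In AM (double-sideband), the bandwidth is twice the message frequency.
BW = 2 * f_m = 2 * 29/2 kHz = 29 kHz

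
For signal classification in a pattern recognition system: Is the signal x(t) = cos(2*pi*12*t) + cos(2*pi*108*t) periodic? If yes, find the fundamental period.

f1 = 12 Hz, f2 = 108 Hz
Period T1 = 1/12, T2 = 1/108
Ratio T1/T2 = 108/12, which is rational.
The signal is periodic with fundamental period T = 1/GCD(12,108) = 1/12 s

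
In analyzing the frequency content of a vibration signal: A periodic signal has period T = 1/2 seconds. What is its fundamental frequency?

The fundamental frequency is the reciprocal of the period.
f = 1/T = 1/(1/2) = 2 Hz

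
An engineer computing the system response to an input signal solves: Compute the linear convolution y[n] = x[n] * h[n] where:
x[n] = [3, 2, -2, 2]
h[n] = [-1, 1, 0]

y[n] = sum_k x[k]*h[n-k]. Output length = len(x) + len(h) - 1 = 4 + 3 - 1 = 6.
y[0] = 3*-1 = -3
y[1] = 2*-1 + 3*1 = 1
y[2] = -2*-1 + 2*1 + 3*0 = 4
y[3] = 2*-1 + -2*1 + 2*0 = -4
y[4] = 2*1 + -2*0 = 2
y[5] = 2*0 = 0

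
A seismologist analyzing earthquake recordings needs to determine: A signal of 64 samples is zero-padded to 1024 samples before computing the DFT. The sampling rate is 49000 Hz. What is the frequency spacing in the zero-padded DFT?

Original DFT: N = 64, resolution = f_s/N = 49000/64 = 6125/8 Hz
Zero-padded DFT: N = 1024, resolution = f_s/N = 49000/1024 = 6125/128 Hz
Zero-padding interpolates the spectrum (finer frequency grid)
but does NOT improve the true spectral resolution (ability to resolve close frequencies).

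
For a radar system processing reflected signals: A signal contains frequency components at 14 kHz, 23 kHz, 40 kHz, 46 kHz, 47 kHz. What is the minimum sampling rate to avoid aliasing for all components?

The highest frequency component is f_max = 47 kHz.
Nyquist rate = 2 * f_max = 2 * 47 kHz = 94 kHz.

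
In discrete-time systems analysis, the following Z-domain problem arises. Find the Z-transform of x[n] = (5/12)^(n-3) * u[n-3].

Time-shifting property: if X(z) = Z{x[n]}, then Z{x[n-d]} = z^(-d) * X(z)
X(z) = z/(z - 5/12) for x[n] = (5/12)^n * u[n]
Z{x[n-3]} = z^(-3) * z/(z - 5/12) = z^(-2)/(z - 5/12)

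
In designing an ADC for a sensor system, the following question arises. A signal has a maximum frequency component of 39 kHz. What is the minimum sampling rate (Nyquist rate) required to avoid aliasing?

By the Nyquist-Shannon sampling theorem,
the minimum sampling rate (Nyquist rate) must be at least 2 * f_max.
Nyquist rate = 2 * 39 kHz = 78 kHz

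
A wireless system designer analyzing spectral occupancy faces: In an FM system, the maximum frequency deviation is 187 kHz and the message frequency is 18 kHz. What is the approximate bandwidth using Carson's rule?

Carson's rule: BW = 2*(delta_f + f_m)
= 2*(187 + 18) kHz = 410 kHz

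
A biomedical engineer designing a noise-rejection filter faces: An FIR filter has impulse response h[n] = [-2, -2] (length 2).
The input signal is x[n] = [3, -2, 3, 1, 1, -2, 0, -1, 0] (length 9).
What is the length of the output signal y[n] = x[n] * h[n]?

For linear convolution, the output length is:
len(y) = len(x) + len(h) - 1 = 9 + 2 - 1 = 10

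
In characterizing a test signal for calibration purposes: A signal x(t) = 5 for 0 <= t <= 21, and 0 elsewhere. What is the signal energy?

Energy = integral of |x(t)|^2 dt over the signal duration
= 5^2 * 21 = 25 * 21 = 525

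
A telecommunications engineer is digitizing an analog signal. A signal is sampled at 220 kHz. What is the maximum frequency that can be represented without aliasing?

The maximum frequency that can be represented without aliasing
is the Nyquist frequency: f_max = f_s / 2 = 220 kHz / 2 = 110 kHz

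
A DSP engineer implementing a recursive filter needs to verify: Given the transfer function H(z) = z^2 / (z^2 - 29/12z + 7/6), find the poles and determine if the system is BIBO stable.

Poles are roots of the denominator: z^2 - 29/12z + 7/6 = 0.
Quadratic formula: z = [-(-29/12) +/- sqrt((-29/12)^2 - 4*(7/6))] / 2
Discriminant = 841/144 - 14/3 = 169/144; sqrt = 13/12.
z = (29/12 +/- 13/12) / 2 => z = 7/4 or z = 2/3.
|p1| = 7/4, |p2| = 2/3.
For BIBO stability, all poles must lie inside the unit circle (|p| < 1).
System is UNSTABLE since at least one |p| >= 1.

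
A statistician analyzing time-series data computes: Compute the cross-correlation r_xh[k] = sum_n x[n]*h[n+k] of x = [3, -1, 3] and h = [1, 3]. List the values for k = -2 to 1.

Both sequences indexed from 0 and zero outside their support.
Lags with overlap: k = -2 to 1.
  r_xh[-2] = x[2]*h[0] = 3
  r_xh[-1] = x[1]*h[0] + x[2]*h[1] = 8
  r_xh[0] = x[0]*h[0] + x[1]*h[1] = 0
  r_xh[1] = x[0]*h[1] = 9
r_xh = [3, 8, 0, 9] (for k = -2, ..., 1)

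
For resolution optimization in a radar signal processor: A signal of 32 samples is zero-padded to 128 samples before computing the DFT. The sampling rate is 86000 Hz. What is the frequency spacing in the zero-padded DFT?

Original DFT: N = 32, resolution = f_s/N = 86000/32 = 5375/2 Hz
Zero-padded DFT: N = 128, resolution = f_s/N = 86000/128 = 5375/8 Hz
Zero-padding interpolates the spectrum (finer frequency grid)
but does NOT improve the true spectral resolution (ability to resolve close frequencies).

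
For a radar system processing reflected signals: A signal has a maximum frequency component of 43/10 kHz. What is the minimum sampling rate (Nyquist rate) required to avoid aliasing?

By the Nyquist-Shannon sampling theorem,
the minimum sampling rate (Nyquist rate) must be at least 2 * f_max.
Nyquist rate = 2 * 43/10 kHz = 43/5 kHz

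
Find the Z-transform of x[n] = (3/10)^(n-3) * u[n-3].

Time-shifting property: if X(z) = Z{x[n]}, then Z{x[n-d]} = z^(-d) * X(z)
X(z) = z/(z - 3/10) for x[n] = (3/10)^n * u[n]
Z{x[n-3]} = z^(-3) * z/(z - 3/10) = z^(-2)/(z - 3/10)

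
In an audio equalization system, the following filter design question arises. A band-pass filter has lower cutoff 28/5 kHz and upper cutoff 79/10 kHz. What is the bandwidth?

Bandwidth = f_high - f_low
= 79/10 kHz - 28/5 kHz = 23/10 kHz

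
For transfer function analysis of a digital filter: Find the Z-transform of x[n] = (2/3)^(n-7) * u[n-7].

Time-shifting property: if X(z) = Z{x[n]}, then Z{x[n-d]} = z^(-d) * X(z)
X(z) = z/(z - 2/3) for x[n] = (2/3)^n * u[n]
Z{x[n-7]} = z^(-7) * z/(z - 2/3) = z^(-6)/(z - 2/3)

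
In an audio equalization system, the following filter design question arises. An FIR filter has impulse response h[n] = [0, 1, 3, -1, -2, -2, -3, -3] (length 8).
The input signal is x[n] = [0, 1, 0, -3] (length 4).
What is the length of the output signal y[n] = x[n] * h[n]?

For linear convolution, the output length is:
len(y) = len(x) + len(h) - 1 = 4 + 8 - 1 = 11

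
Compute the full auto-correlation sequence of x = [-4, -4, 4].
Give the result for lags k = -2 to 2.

r_xx[k] = sum_m x[m]*x[m+k], indexed from 0, for k = -2 to 2:
  r_xx[-2] = x[2]*x[0] = -16
  r_xx[-1] = x[1]*x[0] + x[2]*x[1] = 0
  r_xx[0] = x[0]*x[0] + x[1]*x[1] + x[2]*x[2] = 48
  r_xx[1] = x[0]*x[1] + x[1]*x[2] = 0
  r_xx[2] = x[0]*x[2] = -16
r_xx = [-16, 0, 48, 0, -16]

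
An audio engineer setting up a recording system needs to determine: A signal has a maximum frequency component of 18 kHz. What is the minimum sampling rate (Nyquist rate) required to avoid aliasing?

By the Nyquist-Shannon sampling theorem,
the minimum sampling rate (Nyquist rate) must be at least 2 * f_max.
Nyquist rate = 2 * 18 kHz = 36 kHz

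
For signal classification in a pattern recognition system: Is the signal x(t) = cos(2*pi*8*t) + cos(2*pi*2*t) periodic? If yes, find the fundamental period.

f1 = 8 Hz, f2 = 2 Hz
Period T1 = 1/8, T2 = 1/2
Ratio T1/T2 = 2/8, which is rational.
The signal is periodic with fundamental period T = 1/GCD(8,2) = 1/2 s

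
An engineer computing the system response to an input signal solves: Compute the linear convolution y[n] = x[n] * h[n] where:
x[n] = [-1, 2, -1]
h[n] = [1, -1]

y[n] = sum_k x[k]*h[n-k]. Output length = len(x) + len(h) - 1 = 3 + 2 - 1 = 4.
y[0] = -1*1 = -1
y[1] = 2*1 + -1*-1 = 3
y[2] = -1*1 + 2*-1 = -3
y[3] = -1*-1 = 1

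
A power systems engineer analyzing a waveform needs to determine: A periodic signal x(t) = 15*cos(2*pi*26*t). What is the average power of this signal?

Average power of A*cos(wt) is A^2/2.
P = 15^2 / 2 = 225/2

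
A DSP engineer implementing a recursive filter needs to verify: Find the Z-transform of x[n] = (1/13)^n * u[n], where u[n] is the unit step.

The Z-transform of a^n * u[n] is z/(z-a) for |z| > |a|.
Here a = 1/13, so X(z) = z/(z - (1/13)) = 13z/(13z - 1)
ROC: |z| > 1/13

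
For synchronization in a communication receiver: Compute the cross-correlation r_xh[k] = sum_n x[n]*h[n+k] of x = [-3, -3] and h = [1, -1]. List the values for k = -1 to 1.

Both sequences indexed from 0 and zero outside their support.
Lags with overlap: k = -1 to 1.
  r_xh[-1] = x[1]*h[0] = -3
  r_xh[0] = x[0]*h[0] + x[1]*h[1] = 0
  r_xh[1] = x[0]*h[1] = 3
r_xh = [-3, 0, 3] (for k = -1, ..., 1)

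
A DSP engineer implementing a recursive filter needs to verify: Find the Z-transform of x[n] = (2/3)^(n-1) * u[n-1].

Time-shifting property: if X(z) = Z{x[n]}, then Z{x[n-d]} = z^(-d) * X(z)
X(z) = z/(z - 2/3) for x[n] = (2/3)^n * u[n]
Z{x[n-1]} = z^(-1) * z/(z - 2/3) = 1/(z - 2/3)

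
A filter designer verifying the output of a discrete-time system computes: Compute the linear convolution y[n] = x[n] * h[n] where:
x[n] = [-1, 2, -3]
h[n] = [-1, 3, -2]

y[n] = sum_k x[k]*h[n-k]. Output length = len(x) + len(h) - 1 = 3 + 3 - 1 = 5.
y[0] = -1*-1 = 1
y[1] = 2*-1 + -1*3 = -5
y[2] = -3*-1 + 2*3 + -1*-2 = 11
y[3] = -3*3 + 2*-2 = -13
y[4] = -3*-2 = 6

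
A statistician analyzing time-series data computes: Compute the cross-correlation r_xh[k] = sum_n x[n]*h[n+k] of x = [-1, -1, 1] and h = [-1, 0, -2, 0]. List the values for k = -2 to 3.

Both sequences indexed from 0 and zero outside their support.
Lags with overlap: k = -2 to 3.
  r_xh[-2] = x[2]*h[0] = -1
  r_xh[-1] = x[1]*h[0] + x[2]*h[1] = 1
  r_xh[0] = x[0]*h[0] + x[1]*h[1] + x[2]*h[2] = -1
  r_xh[1] = x[0]*h[1] + x[1]*h[2] + x[2]*h[3] = 2
  r_xh[2] = x[0]*h[2] + x[1]*h[3] = 2
  r_xh[3] = x[0]*h[3] = 0
r_xh = [-1, 1, -1, 2, 2, 0] (for k = -2, ..., 3)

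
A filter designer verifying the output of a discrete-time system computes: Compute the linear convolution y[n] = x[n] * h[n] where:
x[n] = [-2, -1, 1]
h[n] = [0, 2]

y[n] = sum_k x[k]*h[n-k]. Output length = len(x) + len(h) - 1 = 3 + 2 - 1 = 4.
y[0] = -2*0 = 0
y[1] = -1*0 + -2*2 = -4
y[2] = 1*0 + -1*2 = -2
y[3] = 1*2 = 2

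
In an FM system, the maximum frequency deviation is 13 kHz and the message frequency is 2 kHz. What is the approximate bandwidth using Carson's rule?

Carson's rule: BW = 2*(delta_f + f_m)
= 2*(13 + 2) kHz = 30 kHz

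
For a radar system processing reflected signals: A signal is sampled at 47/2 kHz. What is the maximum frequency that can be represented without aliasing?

The maximum frequency that can be represented without aliasing
is the Nyquist frequency: f_max = f_s / 2 = 47/2 kHz / 2 = 47/4 kHz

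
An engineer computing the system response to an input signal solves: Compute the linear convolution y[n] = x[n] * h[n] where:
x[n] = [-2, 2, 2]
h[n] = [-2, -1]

y[n] = sum_k x[k]*h[n-k]. Output length = len(x) + len(h) - 1 = 3 + 2 - 1 = 4.
y[0] = -2*-2 = 4
y[1] = 2*-2 + -2*-1 = -2
y[2] = 2*-2 + 2*-1 = -6
y[3] = 2*-1 = -2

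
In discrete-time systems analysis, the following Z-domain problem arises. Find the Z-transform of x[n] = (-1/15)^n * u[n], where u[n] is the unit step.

The Z-transform of a^n * u[n] is z/(z-a) for |z| > |a|.
Here a = -1/15, so X(z) = z/(z - (-1/15)) = 15z/(15z + 1)
ROC: |z| > 1/15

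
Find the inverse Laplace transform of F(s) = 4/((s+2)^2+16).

Standard pair: w/((s+a)^2+w^2) <-> e^(-at)*sin(wt)*u(t)
With a=2, w=4: f(t) = e^(-2t)*sin(4t)*u(t)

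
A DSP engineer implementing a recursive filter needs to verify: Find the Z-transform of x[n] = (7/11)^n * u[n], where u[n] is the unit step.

The Z-transform of a^n * u[n] is z/(z-a) for |z| > |a|.
Here a = 7/11, so X(z) = z/(z - (7/11)) = 11z/(11z - 7)
ROC: |z| > 7/11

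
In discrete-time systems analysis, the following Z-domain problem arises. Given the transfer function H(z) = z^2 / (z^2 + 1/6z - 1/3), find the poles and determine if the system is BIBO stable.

Poles are roots of the denominator: z^2 + 1/6z - 1/3 = 0.
Quadratic formula: z = [-(1/6) +/- sqrt((1/6)^2 - 4*(-1/3))] / 2
Discriminant = 1/36 + 4/3 = 49/36; sqrt = 7/6.
z = (-1/6 +/- 7/6) / 2 => z = 1/2 or z = -2/3.
|p1| = 1/2, |p2| = 2/3.
For BIBO stability, all poles must lie inside the unit circle (|p| < 1).
System is STABLE since both |p| < 1.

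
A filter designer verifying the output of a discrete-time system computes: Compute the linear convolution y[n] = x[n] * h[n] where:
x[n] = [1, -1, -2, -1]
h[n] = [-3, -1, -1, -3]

y[n] = sum_k x[k]*h[n-k]. Output length = len(x) + len(h) - 1 = 4 + 4 - 1 = 7.
y[0] = 1*-3 = -3
y[1] = -1*-3 + 1*-1 = 2
y[2] = -2*-3 + -1*-1 + 1*-1 = 6
y[3] = -1*-3 + -2*-1 + -1*-1 + 1*-3 = 3
y[4] = -1*-1 + -2*-1 + -1*-3 = 6
y[5] = -1*-1 + -2*-3 = 7
y[6] = -1*-3 = 3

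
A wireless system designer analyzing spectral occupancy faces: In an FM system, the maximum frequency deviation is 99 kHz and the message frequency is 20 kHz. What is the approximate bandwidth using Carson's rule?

Carson's rule: BW = 2*(delta_f + f_m)
= 2*(99 + 20) kHz = 238 kHz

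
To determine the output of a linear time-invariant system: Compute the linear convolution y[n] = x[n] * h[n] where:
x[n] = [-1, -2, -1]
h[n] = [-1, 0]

y[n] = sum_k x[k]*h[n-k]. Output length = len(x) + len(h) - 1 = 3 + 2 - 1 = 4.
y[0] = -1*-1 = 1
y[1] = -2*-1 + -1*0 = 2
y[2] = -1*-1 + -2*0 = 1
y[3] = -1*0 = 0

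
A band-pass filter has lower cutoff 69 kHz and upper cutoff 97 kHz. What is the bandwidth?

Bandwidth = f_high - f_low
= 97 kHz - 69 kHz = 28 kHz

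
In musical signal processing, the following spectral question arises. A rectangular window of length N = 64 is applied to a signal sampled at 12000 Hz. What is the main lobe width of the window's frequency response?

For a rectangular window of length N,
the main lobe width in frequency is 2*f_s/N.
= 2*12000/64 = 375 Hz
This determines the minimum frequency separation for resolving two sinusoids.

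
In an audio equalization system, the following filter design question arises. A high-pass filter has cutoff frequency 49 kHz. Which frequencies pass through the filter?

A high-pass filter passes all frequencies above the cutoff frequency 49 kHz and attenuates lower frequencies.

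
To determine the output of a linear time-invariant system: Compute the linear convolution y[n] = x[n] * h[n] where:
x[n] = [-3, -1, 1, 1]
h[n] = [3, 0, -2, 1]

y[n] = sum_k x[k]*h[n-k]. Output length = len(x) + len(h) - 1 = 4 + 4 - 1 = 7.
y[0] = -3*3 = -9
y[1] = -1*3 + -3*0 = -3
y[2] = 1*3 + -1*0 + -3*-2 = 9
y[3] = 1*3 + 1*0 + -1*-2 + -3*1 = 2
y[4] = 1*0 + 1*-2 + -1*1 = -3
y[5] = 1*-2 + 1*1 = -1
y[6] = 1*1 = 1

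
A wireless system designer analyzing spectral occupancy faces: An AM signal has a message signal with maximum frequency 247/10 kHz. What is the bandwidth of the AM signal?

In AM (double-sideband), the bandwidth is twice the message frequency.
BW = 2 * f_m = 2 * 247/10 kHz = 247/5 kHz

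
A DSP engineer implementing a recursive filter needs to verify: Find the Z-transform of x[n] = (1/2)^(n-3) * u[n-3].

Time-shifting property: if X(z) = Z{x[n]}, then Z{x[n-d]} = z^(-d) * X(z)
X(z) = z/(z - 1/2) for x[n] = (1/2)^n * u[n]
Z{x[n-3]} = z^(-3) * z/(z - 1/2) = z^(-2)/(z - 1/2)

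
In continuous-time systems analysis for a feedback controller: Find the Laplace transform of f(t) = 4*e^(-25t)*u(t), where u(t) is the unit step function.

Standard Laplace transform pair:
e^(-at)*u(t) <-> 1/(s+a)
With a = 25: L{4*e^(-25t)*u(t)} = 4/(s+25), ROC: Re(s) > -25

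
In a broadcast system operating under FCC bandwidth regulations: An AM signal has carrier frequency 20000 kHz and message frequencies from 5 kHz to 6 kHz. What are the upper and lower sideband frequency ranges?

Upper sideband (USB) = fc + [fm_low, fm_high] = 20000 + [5, 6] = [20005, 20006] kHz
Lower sideband (LSB) = fc - [fm_high, fm_low] = 20000 - [6, 5] = [19994, 19995] kHz
Total occupied spectrum: 19994 kHz to 20006 kHz (plus carrier at 20000 kHz)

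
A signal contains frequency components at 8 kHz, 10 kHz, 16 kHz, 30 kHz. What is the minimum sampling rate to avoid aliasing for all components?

The highest frequency component is f_max = 30 kHz.
Nyquist rate = 2 * f_max = 2 * 30 kHz = 60 kHz.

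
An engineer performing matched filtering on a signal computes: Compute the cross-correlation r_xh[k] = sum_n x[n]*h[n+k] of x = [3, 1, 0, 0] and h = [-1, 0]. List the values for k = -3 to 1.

Both sequences indexed from 0 and zero outside their support.
Lags with overlap: k = -3 to 1.
  r_xh[-3] = x[3]*h[0] = 0
  r_xh[-2] = x[2]*h[0] + x[3]*h[1] = 0
  r_xh[-1] = x[1]*h[0] + x[2]*h[1] = -1
  r_xh[0] = x[0]*h[0] + x[1]*h[1] = -3
  r_xh[1] = x[0]*h[1] = 0
r_xh = [0, 0, -1, -3, 0] (for k = -3, ..., 1)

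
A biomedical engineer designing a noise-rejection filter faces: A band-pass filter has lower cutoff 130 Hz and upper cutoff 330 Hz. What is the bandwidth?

Bandwidth = f_high - f_low
= 330 Hz - 130 Hz = 200 Hz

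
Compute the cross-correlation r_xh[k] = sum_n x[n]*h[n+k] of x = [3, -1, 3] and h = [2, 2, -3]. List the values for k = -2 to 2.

Both sequences indexed from 0 and zero outside their support.
Lags with overlap: k = -2 to 2.
  r_xh[-2] = x[2]*h[0] = 6
  r_xh[-1] = x[1]*h[0] + x[2]*h[1] = 4
  r_xh[0] = x[0]*h[0] + x[1]*h[1] + x[2]*h[2] = -5
  r_xh[1] = x[0]*h[1] + x[1]*h[2] = 9
  r_xh[2] = x[0]*h[2] = -9
r_xh = [6, 4, -5, 9, -9] (for k = -2, ..., 2)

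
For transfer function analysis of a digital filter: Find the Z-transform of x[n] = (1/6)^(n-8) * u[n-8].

Time-shifting property: if X(z) = Z{x[n]}, then Z{x[n-d]} = z^(-d) * X(z)
X(z) = z/(z - 1/6) for x[n] = (1/6)^n * u[n]
Z{x[n-8]} = z^(-8) * z/(z - 1/6) = z^(-7)/(z - 1/6)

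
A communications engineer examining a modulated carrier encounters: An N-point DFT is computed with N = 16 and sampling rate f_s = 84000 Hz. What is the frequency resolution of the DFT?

DFT frequency resolution = f_s / N
= 84000 / 16 = 5250 Hz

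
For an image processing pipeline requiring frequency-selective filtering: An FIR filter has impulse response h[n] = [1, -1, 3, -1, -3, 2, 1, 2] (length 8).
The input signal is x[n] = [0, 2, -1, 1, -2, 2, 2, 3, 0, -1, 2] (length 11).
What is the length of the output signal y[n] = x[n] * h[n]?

For linear convolution, the output length is:
len(y) = len(x) + len(h) - 1 = 11 + 8 - 1 = 18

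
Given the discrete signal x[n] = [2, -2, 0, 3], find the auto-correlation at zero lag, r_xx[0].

The auto-correlation at zero lag r_xx[0] equals the signal energy.
r_xx[0] = sum of x[n]^2 = 2^2 + (-2)^2 + 0^2 + 3^2
= 4 + 4 + 0 + 9 = 17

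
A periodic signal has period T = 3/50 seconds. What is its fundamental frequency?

The fundamental frequency is the reciprocal of the period.
f = 1/T = 1/(3/50) = 50/3 Hz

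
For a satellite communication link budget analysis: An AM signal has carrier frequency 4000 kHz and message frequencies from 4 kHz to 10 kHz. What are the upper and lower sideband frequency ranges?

Upper sideband (USB) = fc + [fm_low, fm_high] = 4000 + [4, 10] = [4004, 4010] kHz
Lower sideband (LSB) = fc - [fm_high, fm_low] = 4000 - [10, 4] = [3990, 3996] kHz
Total occupied spectrum: 3990 kHz to 4010 kHz (plus carrier at 4000 kHz)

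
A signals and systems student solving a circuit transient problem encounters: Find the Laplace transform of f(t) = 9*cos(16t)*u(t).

Standard pair: cos(wt)*u(t) <-> s/(s^2+w^2)
With w = 16: L{9*cos(16t)*u(t)} = 9s/(s^2+256)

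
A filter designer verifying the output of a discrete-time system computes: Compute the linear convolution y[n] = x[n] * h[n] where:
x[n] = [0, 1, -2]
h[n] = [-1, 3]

y[n] = sum_k x[k]*h[n-k]. Output length = len(x) + len(h) - 1 = 3 + 2 - 1 = 4.
y[0] = 0*-1 = 0
y[1] = 1*-1 + 0*3 = -1
y[2] = -2*-1 + 1*3 = 5
y[3] = -2*3 = -6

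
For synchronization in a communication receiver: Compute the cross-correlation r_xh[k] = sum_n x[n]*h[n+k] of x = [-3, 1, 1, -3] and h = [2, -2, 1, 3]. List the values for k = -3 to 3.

Both sequences indexed from 0 and zero outside their support.
Lags with overlap: k = -3 to 3.
  r_xh[-3] = x[3]*h[0] = -6
  r_xh[-2] = x[2]*h[0] + x[3]*h[1] = 8
  r_xh[-1] = x[1]*h[0] + x[2]*h[1] + x[3]*h[2] = -3
  r_xh[0] = x[0]*h[0] + x[1]*h[1] + x[2]*h[2] + x[3]*h[3] = -16
  r_xh[1] = x[0]*h[1] + x[1]*h[2] + x[2]*h[3] = 10
  r_xh[2] = x[0]*h[2] + x[1]*h[3] = 0
  r_xh[3] = x[0]*h[3] = -9
r_xh = [-6, 8, -3, -16, 10, 0, -9] (for k = -3, ..., 3)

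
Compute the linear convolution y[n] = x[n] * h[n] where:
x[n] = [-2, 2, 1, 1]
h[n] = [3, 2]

y[n] = sum_k x[k]*h[n-k]. Output length = len(x) + len(h) - 1 = 4 + 2 - 1 = 5.
y[0] = -2*3 = -6
y[1] = 2*3 + -2*2 = 2
y[2] = 1*3 + 2*2 = 7
y[3] = 1*3 + 1*2 = 5
y[4] = 1*2 = 2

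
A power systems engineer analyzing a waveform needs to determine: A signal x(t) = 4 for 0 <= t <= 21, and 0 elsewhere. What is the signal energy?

Energy = integral of |x(t)|^2 dt over the signal duration
= 4^2 * 21 = 16 * 21 = 336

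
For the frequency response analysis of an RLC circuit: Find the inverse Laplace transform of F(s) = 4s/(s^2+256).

Standard pair: s/(s^2+w^2) <-> cos(wt)*u(t)
With k=4, w=16: f(t) = 4*cos(16t)*u(t)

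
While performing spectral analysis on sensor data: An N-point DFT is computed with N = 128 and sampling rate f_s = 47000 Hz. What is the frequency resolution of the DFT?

DFT frequency resolution = f_s / N
= 47000 / 128 = 5875/16 Hz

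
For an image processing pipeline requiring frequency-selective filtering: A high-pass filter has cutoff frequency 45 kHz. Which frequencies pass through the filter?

A high-pass filter passes all frequencies above the cutoff frequency 45 kHz and attenuates lower frequencies.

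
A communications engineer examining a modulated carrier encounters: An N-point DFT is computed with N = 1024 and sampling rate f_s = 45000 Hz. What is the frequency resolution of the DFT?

DFT frequency resolution = f_s / N
= 45000 / 1024 = 5625/128 Hz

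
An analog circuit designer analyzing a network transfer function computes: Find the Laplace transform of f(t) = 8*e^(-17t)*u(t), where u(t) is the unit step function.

Standard Laplace transform pair:
e^(-at)*u(t) <-> 1/(s+a)
With a = 17: L{8*e^(-17t)*u(t)} = 8/(s+17), ROC: Re(s) > -17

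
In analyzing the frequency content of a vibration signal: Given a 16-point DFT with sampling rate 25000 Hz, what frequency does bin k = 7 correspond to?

The frequency of DFT bin k is: f_k = k * f_s / N
f_7 = 7 * 25000 / 16 = 21875/2 Hz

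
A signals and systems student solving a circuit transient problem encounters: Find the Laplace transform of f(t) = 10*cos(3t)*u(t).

Standard pair: cos(wt)*u(t) <-> s/(s^2+w^2)
With w = 3: L{10*cos(3t)*u(t)} = 10s/(s^2+9)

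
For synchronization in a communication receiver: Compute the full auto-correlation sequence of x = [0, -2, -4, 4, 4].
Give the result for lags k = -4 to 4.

r_xx[k] = sum_m x[m]*x[m+k], indexed from 0, for k = -4 to 4:
  r_xx[-4] = x[4]*x[0] = 0
  r_xx[-3] = x[3]*x[0] + x[4]*x[1] = -8
  r_xx[-2] = x[2]*x[0] + x[3]*x[1] + x[4]*x[2] = -24
  r_xx[-1] = x[1]*x[0] + x[2]*x[1] + x[3]*x[2] + x[4]*x[3] = 8
  r_xx[0] = x[0]*x[0] + x[1]*x[1] + x[2]*x[2] + x[3]*x[3] + x[4]*x[4] = 52
  r_xx[1] = x[0]*x[1] + x[1]*x[2] + x[2]*x[3] + x[3]*x[4] = 8
  r_xx[2] = x[0]*x[2] + x[1]*x[3] + x[2]*x[4] = -24
  r_xx[3] = x[0]*x[3] + x[1]*x[4] = -8
  r_xx[4] = x[0]*x[4] = 0
r_xx = [0, -8, -24, 8, 52, 8, -24, -8, 0]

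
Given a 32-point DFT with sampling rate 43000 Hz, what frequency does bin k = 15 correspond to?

The frequency of DFT bin k is: f_k = k * f_s / N
f_15 = 15 * 43000 / 32 = 80625/4 Hz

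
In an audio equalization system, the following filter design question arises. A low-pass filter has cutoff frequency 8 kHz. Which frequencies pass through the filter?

A low-pass filter passes all frequencies below the cutoff frequency 8 kHz and attenuates higher frequencies.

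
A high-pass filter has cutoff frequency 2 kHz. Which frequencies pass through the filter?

A high-pass filter passes all frequencies above the cutoff frequency 2 kHz and attenuates lower frequencies.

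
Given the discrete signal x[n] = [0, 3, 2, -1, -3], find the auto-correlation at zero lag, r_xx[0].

The auto-correlation at zero lag r_xx[0] equals the signal energy.
r_xx[0] = sum of x[n]^2 = 0^2 + 3^2 + 2^2 + (-1)^2 + (-3)^2
= 0 + 9 + 4 + 1 + 9 = 23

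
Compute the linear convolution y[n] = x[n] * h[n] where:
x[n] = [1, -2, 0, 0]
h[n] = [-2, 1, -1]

y[n] = sum_k x[k]*h[n-k]. Output length = len(x) + len(h) - 1 = 4 + 3 - 1 = 6.
y[0] = 1*-2 = -2
y[1] = -2*-2 + 1*1 = 5
y[2] = 0*-2 + -2*1 + 1*-1 = -3
y[3] = 0*-2 + 0*1 + -2*-1 = 2
y[4] = 0*1 + 0*-1 = 0
y[5] = 0*-1 = 0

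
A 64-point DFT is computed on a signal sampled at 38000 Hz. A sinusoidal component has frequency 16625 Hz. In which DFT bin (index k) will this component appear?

DFT frequency resolution = f_s/N = 38000/64 = 2375/4 Hz
Bin index k = f_signal / resolution = 16625 / 2375/4 = 28
The signal frequency 16625 Hz falls in DFT bin k = 28.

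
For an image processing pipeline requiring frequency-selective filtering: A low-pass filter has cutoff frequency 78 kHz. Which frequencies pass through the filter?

A low-pass filter passes all frequencies below the cutoff frequency 78 kHz and attenuates higher frequencies.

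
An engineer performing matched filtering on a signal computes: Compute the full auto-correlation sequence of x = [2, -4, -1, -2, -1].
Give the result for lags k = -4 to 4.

r_xx[k] = sum_m x[m]*x[m+k], indexed from 0, for k = -4 to 4:
  r_xx[-4] = x[4]*x[0] = -2
  r_xx[-3] = x[3]*x[0] + x[4]*x[1] = 0
  r_xx[-2] = x[2]*x[0] + x[3]*x[1] + x[4]*x[2] = 7
  r_xx[-1] = x[1]*x[0] + x[2]*x[1] + x[3]*x[2] + x[4]*x[3] = 0
  r_xx[0] = x[0]*x[0] + x[1]*x[1] + x[2]*x[2] + x[3]*x[3] + x[4]*x[4] = 26
  r_xx[1] = x[0]*x[1] + x[1]*x[2] + x[2]*x[3] + x[3]*x[4] = 0
  r_xx[2] = x[0]*x[2] + x[1]*x[3] + x[2]*x[4] = 7
  r_xx[3] = x[0]*x[3] + x[1]*x[4] = 0
  r_xx[4] = x[0]*x[4] = -2
r_xx = [-2, 0, 7, 0, 26, 0, 7, 0, -2]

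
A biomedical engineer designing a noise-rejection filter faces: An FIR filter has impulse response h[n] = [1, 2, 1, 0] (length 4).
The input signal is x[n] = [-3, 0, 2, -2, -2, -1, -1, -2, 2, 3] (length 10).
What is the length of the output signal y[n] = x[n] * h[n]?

For linear convolution, the output length is:
len(y) = len(x) + len(h) - 1 = 10 + 4 - 1 = 13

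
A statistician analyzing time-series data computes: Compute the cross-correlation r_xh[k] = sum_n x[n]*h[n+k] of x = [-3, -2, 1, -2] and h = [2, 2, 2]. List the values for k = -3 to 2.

Both sequences indexed from 0 and zero outside their support.
Lags with overlap: k = -3 to 2.
  r_xh[-3] = x[3]*h[0] = -4
  r_xh[-2] = x[2]*h[0] + x[3]*h[1] = -2
  r_xh[-1] = x[1]*h[0] + x[2]*h[1] + x[3]*h[2] = -6
  r_xh[0] = x[0]*h[0] + x[1]*h[1] + x[2]*h[2] = -8
  r_xh[1] = x[0]*h[1] + x[1]*h[2] = -10
  r_xh[2] = x[0]*h[2] = -6
r_xh = [-4, -2, -6, -8, -10, -6] (for k = -3, ..., 2)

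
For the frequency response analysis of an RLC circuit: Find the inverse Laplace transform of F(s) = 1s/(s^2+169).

Standard pair: s/(s^2+w^2) <-> cos(wt)*u(t)
With k=1, w=13: f(t) = cos(13t)*u(t)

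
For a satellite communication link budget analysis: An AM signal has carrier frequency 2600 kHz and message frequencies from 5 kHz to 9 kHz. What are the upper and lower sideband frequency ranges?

Upper sideband (USB) = fc + [fm_low, fm_high] = 2600 + [5, 9] = [2605, 2609] kHz
Lower sideband (LSB) = fc - [fm_high, fm_low] = 2600 - [9, 5] = [2591, 2595] kHz
Total occupied spectrum: 2591 kHz to 2609 kHz (plus carrier at 2600 kHz)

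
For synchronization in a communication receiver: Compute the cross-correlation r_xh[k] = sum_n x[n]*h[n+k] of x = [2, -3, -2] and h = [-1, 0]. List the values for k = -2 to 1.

Both sequences indexed from 0 and zero outside their support.
Lags with overlap: k = -2 to 1.
  r_xh[-2] = x[2]*h[0] = 2
  r_xh[-1] = x[1]*h[0] + x[2]*h[1] = 3
  r_xh[0] = x[0]*h[0] + x[1]*h[1] = -2
  r_xh[1] = x[0]*h[1] = 0
r_xh = [2, 3, -2, 0] (for k = -2, ..., 1)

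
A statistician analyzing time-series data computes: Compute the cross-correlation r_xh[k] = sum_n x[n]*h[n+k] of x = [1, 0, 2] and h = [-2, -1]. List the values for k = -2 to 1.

Both sequences indexed from 0 and zero outside their support.
Lags with overlap: k = -2 to 1.
  r_xh[-2] = x[2]*h[0] = -4
  r_xh[-1] = x[1]*h[0] + x[2]*h[1] = -2
  r_xh[0] = x[0]*h[0] + x[1]*h[1] = -2
  r_xh[1] = x[0]*h[1] = -1
r_xh = [-4, -2, -2, -1] (for k = -2, ..., 1)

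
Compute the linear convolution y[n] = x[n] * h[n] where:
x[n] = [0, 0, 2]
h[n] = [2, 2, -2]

y[n] = sum_k x[k]*h[n-k]. Output length = len(x) + len(h) - 1 = 3 + 3 - 1 = 5.
y[0] = 0*2 = 0
y[1] = 0*2 + 0*2 = 0
y[2] = 2*2 + 0*2 + 0*-2 = 4
y[3] = 2*2 + 0*-2 = 4
y[4] = 2*-2 = -4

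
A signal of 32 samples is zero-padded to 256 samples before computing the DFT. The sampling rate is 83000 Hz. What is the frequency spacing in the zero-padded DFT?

Original DFT: N = 32, resolution = f_s/N = 83000/32 = 10375/4 Hz
Zero-padded DFT: N = 256, resolution = f_s/N = 83000/256 = 10375/32 Hz
Zero-padding interpolates the spectrum (finer frequency grid)
but does NOT improve the true spectral resolution (ability to resolve close frequencies).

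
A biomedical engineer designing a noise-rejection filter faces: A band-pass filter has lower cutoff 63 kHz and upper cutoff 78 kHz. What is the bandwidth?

Bandwidth = f_high - f_low
= 78 kHz - 63 kHz = 15 kHz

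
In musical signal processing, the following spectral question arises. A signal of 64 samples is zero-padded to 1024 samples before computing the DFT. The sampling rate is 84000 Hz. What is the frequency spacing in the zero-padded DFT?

Original DFT: N = 64, resolution = f_s/N = 84000/64 = 2625/2 Hz
Zero-padded DFT: N = 1024, resolution = f_s/N = 84000/1024 = 2625/32 Hz
Zero-padding interpolates the spectrum (finer frequency grid)
but does NOT improve the true spectral resolution (ability to resolve close frequencies).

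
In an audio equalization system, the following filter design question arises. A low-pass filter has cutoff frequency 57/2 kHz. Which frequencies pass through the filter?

A low-pass filter passes all frequencies below the cutoff frequency 57/2 kHz and attenuates higher frequencies.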